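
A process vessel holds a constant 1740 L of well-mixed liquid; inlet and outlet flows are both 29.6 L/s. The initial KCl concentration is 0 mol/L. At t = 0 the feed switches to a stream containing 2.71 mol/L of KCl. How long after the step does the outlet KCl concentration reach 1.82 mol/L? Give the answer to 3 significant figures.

65.5 s

Transient balance on the dissolved component: V dC/dt = Q(C_in − C), so τ = V/Q = 58.784 s.
C(t) = C_in + (C₀ − C_in) e^(−t/τ). Set C = 1.82 and solve for t:
e^(−t/τ) = (C − C_in)/(C₀ − C_in) = (1.82 − 2.71)/(0 − 2.71) = 0.32841
t = −τ ln(…) = 58.784 × 1.1135 = 65.455 s.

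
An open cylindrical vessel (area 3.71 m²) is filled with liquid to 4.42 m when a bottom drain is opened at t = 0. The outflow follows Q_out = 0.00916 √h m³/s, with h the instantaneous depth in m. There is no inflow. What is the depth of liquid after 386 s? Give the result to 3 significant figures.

2.64 m

Mass balance (ρ constant): A dh/dt = −0.00916 √h.
Separate and integrate: 2(√h − √h₀) = −(0.00916/A) t.
√h = √4.42 − 0.00916·386/(2·3.71) = 2.1024 − 0.47652 = 1.6259.
h = 1.6259² = 2.6434 m.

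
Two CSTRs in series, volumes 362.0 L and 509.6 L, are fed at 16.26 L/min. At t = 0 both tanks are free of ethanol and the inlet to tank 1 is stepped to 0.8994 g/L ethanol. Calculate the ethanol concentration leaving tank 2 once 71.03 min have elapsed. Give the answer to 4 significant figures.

0.6682 g/L

Species balance on tank i: dCᵢ/dt = (Cᵢ₋₁ − Cᵢ)/τᵢ with τᵢ = Vᵢ/Q.
τ₁ = 362.0/16.26 = 22.2632 min; τ₂ = 509.6/16.26 = 31.3407 min.
Solving the cascade with C₁(0)=C₂(0)=0 gives C₂(t) = C_in[1 − (τ₁ e^(−t/τ₁) − τ₂ e^(−t/τ₂))/(τ₁ − τ₂)].
At t = 71.03: e^(−t/τ₁) = 0.0411528, e^(−t/τ₂) = 0.103687.
C₂ = 0.8994·[1 − (22.2632·0.0411528 − 31.3407·0.103687)/(-9.07749)] = 0.8994·0.742944 = 0.668204 g/L.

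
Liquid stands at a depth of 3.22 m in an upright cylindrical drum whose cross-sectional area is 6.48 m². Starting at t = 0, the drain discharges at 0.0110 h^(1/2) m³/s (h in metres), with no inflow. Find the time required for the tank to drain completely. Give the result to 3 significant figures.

2110 s

A dh/dt = −Q_out = −0.0110 √h.
Separate and integrate: 2(√h − √h₀) = −(0.0110/A) t.
Set h = 0: 2√h₀ = (0.0110/A) t_empty ⇒ t_empty = 2A√h₀/0.0110.
t_empty = 2·6.48·√3.22/0.0110 = 12.960·1.7944/0.0110 = 2114.2 s.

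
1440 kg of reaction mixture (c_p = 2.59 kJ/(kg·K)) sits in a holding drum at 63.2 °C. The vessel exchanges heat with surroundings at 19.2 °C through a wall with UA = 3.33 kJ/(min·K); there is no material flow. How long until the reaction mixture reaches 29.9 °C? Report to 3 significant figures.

Energy balance: M c_p dT/dt = −UA(T − T_amb).
τ = M c_p/UA = 1120.0 min; T_ss = T_amb = 19.200 °C.
T(t) = T_ss + (T₀ − T_ss)e^(−t/τ); set T = 29.9:
t = −τ ln[(T − T_ss)/(T₀ − T_ss)] = −1120.0 · ln(0.24318) = 1583.6 min.

1580 min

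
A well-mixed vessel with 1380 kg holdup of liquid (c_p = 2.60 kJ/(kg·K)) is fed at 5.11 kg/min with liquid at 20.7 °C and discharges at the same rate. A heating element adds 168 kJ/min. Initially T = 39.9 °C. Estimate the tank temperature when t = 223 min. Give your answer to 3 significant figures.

M c_p dT/dt = ṁ c_p (T_in − T) + Q̇.
τ = M/ṁ = 270.06 min; T_ss = T_in + Q̇/(ṁ c_p) = 20.7 + 168/(5.11·2.60) = 33.345 °C.
T approaches T_ss exponentially: T(t) = T_ss + (T₀ − T_ss) e^(−t/τ).
T(223) = 33.345 + (6.5551)·e^(−223/270.06) = 33.345 + (6.5551)·0.43791 = 36.215 °C.

36.2 °C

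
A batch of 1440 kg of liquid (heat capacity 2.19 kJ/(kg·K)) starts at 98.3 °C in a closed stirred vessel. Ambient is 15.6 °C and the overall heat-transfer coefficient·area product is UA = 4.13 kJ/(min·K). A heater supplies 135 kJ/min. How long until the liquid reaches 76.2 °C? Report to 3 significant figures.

445 min

First-law balance (no shaft work): M c_p dT/dt = −UA(T − T_amb) + Q̇.
τ = M c_p/UA = 763.58 min; T_ss = T_amb + Q̇/UA = 15.6 + 135/4.13 = 48.288 °C.
T(t) = T_ss + (T₀ − T_ss)e^(−t/τ); set T = 76.2:
t = −τ ln[(T − T_ss)/(T₀ − T_ss)] = −763.58 · ln(0.55811) = 445.32 min.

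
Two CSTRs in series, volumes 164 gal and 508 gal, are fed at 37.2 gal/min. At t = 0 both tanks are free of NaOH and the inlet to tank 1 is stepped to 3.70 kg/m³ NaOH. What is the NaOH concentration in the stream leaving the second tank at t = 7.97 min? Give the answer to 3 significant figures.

0.941 kg/m³

Time constants: τᵢ = Vᵢ/Q for each well-mixed tank.
τ₁ = 164/37.2 = 4.4086 min; τ₂ = 508/37.2 = 13.656 min.
Solving the cascade with C₁(0)=C₂(0)=0 gives C₂(t) = C_in[1 − (τ₁ e^(−t/τ₁) − τ₂ e^(−t/τ₂))/(τ₁ − τ₂)].
At t = 7.97: e^(−t/τ₁) = 0.16401, e^(−t/τ₂) = 0.55787.
C₂ = 3.70·[1 − (4.4086·0.16401 − 13.656·0.55787)/(-9.2473)] = 3.70·0.25436 = 0.94113 kg/m³.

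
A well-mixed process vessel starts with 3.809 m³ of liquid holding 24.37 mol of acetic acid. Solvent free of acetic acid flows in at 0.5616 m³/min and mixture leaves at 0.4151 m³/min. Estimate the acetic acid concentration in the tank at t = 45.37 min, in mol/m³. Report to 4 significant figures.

Let m(t) be the amount of acetic acid. Volume: V(t) = V₀ + (Q_in − Q_out) t = 3.809 + 0.146500 t; V(45.37) = 10.4557 m³.
No acetic acid enters, so dm/dt = −Q_out · (m/V).
Separate: dm/m = −Q_out dt/V(t) ⇒ ln(m/m₀) = −(Q_out/(Q_in−Q_out)) ln(V/V₀).
m = m₀ (V₀/V)^(Q_out/(Q_in−Q_out)) = 24.37 × (3.809/10.4557)^(2.83345) = 1.39402 mol.
C = m/V = 1.39402/10.4557 = 0.133326 mol/m³.

0.1333 mol/m³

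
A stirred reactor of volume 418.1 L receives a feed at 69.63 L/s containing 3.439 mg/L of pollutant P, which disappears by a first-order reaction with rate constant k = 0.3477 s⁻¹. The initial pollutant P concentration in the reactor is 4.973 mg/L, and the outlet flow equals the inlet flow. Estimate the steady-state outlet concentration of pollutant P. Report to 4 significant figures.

Accumulation = in − out − consumed: V dC/dt = Q C_in − Q C − k V C.
At steady state: 0 = Q C_in − (Q + kV) C_ss, so C_ss = Q C_in/(Q + kV).
C_ss = 69.63·3.439/(69.63 + 0.3477·418.1) = 239.458/215.003 = 1.11374 mg/L.

1.114 mg/L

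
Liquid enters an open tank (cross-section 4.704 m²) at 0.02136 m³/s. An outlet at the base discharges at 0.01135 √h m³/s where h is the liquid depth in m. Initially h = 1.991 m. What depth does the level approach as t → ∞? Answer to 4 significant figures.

Level balance: A dh/dt = 0.02136 − 0.01135 √h. Setting dh/dt = 0:
Q_in = 0.01135 √h_ss ⇒ √h_ss = 0.02136/0.01135 = 1.88194.
h_ss = 1.88194² = 3.54169 m. (Since h₀ = 1.991 m < h_ss, the level will rise toward this value.)

3.542 m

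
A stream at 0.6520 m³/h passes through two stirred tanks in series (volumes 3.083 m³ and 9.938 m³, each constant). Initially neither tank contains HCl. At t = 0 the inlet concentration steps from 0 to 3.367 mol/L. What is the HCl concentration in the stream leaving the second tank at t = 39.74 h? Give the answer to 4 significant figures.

Each tank obeys Vᵢ dCᵢ/dt = Q(Cᵢ₋₁ − Cᵢ), so τᵢ = Vᵢ/Q.
τ₁ = 3.083/0.6520 = 4.72853 h; τ₂ = 9.938/0.6520 = 15.2423 h.
Tank 1: C₁ = C_in(1 − e^(−t/τ₁)). Tank 2 (τ₁ ≠ τ₂): C₂ = C_in[1 − (τ₁ e^(−t/τ₁) − τ₂ e^(−t/τ₂))/(τ₁ − τ₂)].
At t = 39.74: e^(−t/τ₁) = 0.000223901, e^(−t/τ₂) = 0.0737398.
C₂ = 3.367·[1 − (4.72853·0.000223901 − 15.2423·0.0737398)/(-10.5138)] = 3.367·0.893197 = 3.00739 mol/L.

3.007 mol/L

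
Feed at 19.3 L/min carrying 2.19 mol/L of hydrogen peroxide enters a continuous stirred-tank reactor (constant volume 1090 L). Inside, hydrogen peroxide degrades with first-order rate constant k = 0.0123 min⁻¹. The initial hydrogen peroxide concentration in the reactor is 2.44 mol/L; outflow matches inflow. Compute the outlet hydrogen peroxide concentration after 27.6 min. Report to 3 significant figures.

1.79 mol/L

Accumulation = in − out − consumed: V dC/dt = Q C_in − Q C − k V C.
dC/dt = (Q/V) C_in − (Q/V + k) C; effective rate a = Q/V + k = 0.017706 + 0.0123 = 0.030006 min⁻¹.
C_ss = Q C_in/(Q + kV) = 1.2923 mol/L; C(t) = C_ss + (C₀ − C_ss) e^(−a t).
C(27.6) = 1.2923 + (1.1477)·e^(−0.030006·27.6) = 1.2923 + (1.1477)·0.43684 = 1.7937 mol/L.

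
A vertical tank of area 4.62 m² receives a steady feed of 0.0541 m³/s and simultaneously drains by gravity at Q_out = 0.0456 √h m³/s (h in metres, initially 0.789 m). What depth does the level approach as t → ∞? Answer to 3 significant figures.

1.41 m

A dh/dt = Q_in − 0.0456 √h. Steady state requires inflow = outflow:
Q_in = 0.0456 √h_ss ⇒ √h_ss = 0.0541/0.0456 = 1.1864.
h_ss = 1.1864² = 1.4076 m. (Since h₀ = 0.789 m < h_ss, the level will rise toward this value.)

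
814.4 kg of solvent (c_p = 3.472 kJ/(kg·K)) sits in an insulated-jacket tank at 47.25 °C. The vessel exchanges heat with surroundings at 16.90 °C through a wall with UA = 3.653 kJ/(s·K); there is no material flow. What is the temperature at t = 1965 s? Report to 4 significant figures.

Unsteady energy balance on the tank contents: M c_p dT/dt = −UA(T − T_amb).
dT/dt = (T_ss − T)/τ with T_ss = T_amb = 16.9000 °C, τ = M c_p/UA = 814.4·3.472/3.653 = 774.048 s.
Integrating: T(t) = T_ss + (T₀ − T_ss) e^(−t/τ).
T(1965) = 16.9000 + (30.3500)·0.0789767 = 19.2969 °C.

19.30 °C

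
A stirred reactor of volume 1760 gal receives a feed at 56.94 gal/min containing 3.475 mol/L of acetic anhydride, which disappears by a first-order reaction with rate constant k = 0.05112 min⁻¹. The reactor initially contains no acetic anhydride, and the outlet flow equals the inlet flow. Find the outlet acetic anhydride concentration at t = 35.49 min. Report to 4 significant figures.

1.277 mol/L

Accumulation = in − out − consumed: V dC/dt = Q C_in − Q C − k V C.
dC/dt = (Q/V) C_in − (Q/V + k) C; effective rate a = Q/V + k = 0.0323523 + 0.05112 = 0.0834723 min⁻¹.
C_ss = Q C_in/(Q + kV) = 1.34684 mol/L; C(t) = C_ss + (C₀ − C_ss) e^(−a t).
C(35.49) = 1.34684 + (-1.34684)·e^(−0.0834723·35.49) = 1.34684 + (-1.34684)·0.0516931 = 1.27722 mol/L.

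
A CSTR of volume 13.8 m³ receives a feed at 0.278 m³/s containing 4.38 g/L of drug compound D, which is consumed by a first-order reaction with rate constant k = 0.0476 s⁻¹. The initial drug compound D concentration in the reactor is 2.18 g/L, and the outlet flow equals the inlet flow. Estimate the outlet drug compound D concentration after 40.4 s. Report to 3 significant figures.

Species balance: V dC/dt = Q C_in − Q C − k V C.
This is linear with rate a = Q/V + k = 0.067745 s⁻¹.
C_ss = Q C_in/(Q + kV) = 1.3025 g/L; C(t) = C_ss + (C₀ − C_ss) e^(−a t).
C(40.4) = 1.3025 + (0.87754)·e^(−0.067745·40.4) = 1.3025 + (0.87754)·0.064771 = 1.3593 g/L.

1.36 g/L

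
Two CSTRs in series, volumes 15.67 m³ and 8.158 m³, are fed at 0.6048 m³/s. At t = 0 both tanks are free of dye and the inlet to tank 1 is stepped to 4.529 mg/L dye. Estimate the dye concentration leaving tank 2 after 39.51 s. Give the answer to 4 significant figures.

2.736 mg/L

Species balance on tank i: dCᵢ/dt = (Cᵢ₋₁ − Cᵢ)/τᵢ with τᵢ = Vᵢ/Q.
τ₁ = 15.67/0.6048 = 25.9094 s; τ₂ = 8.158/0.6048 = 13.4888 s.
Tank 1: C₁ = C_in(1 − e^(−t/τ₁)). Tank 2 (τ₁ ≠ τ₂): C₂ = C_in[1 − (τ₁ e^(−t/τ₁) − τ₂ e^(−t/τ₂))/(τ₁ − τ₂)].
At t = 39.51: e^(−t/τ₁) = 0.217636, e^(−t/τ₂) = 0.0534448.
C₂ = 4.529·[1 − (25.9094·0.217636 − 13.4888·0.0534448)/(12.4206)] = 4.529·0.604052 = 2.73575 mg/L.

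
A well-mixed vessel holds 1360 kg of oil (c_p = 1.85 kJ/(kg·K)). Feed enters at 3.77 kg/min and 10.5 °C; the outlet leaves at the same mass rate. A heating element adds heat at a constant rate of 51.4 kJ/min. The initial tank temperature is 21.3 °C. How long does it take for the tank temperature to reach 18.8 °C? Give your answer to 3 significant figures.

M c_p dT/dt = ṁ c_p (T_in − T) + Q̇.
τ = M/ṁ = 360.74 min; T_ss = T_in + Q̇/(ṁ c_p) = 17.870 °C.
T(t) = T_ss + (T₀ − T_ss) e^(−t/τ). Set T = 18.8:
e^(−t/τ) = (18.8 − 17.870)/(21.3 − 17.870) = 0.27120
t = −360.74 · ln(0.27120) = 470.73 min.

471 min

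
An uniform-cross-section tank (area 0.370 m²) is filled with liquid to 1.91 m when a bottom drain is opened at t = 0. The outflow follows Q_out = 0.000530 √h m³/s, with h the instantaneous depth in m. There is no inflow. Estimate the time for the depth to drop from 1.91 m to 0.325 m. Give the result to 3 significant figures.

1130 s

Unsteady balance on liquid volume: A dh/dt = −0.000530 √h.
Separate and integrate: 2(√h − √h₀) = −(0.000530/A) t.
t = 2A(√h₀ − √h)/0.000530 = 2·0.370·(√1.91 − √0.325)/0.000530
  = 0.74000 × (1.3820 − 0.57009) / 0.000530 = 1133.7 s.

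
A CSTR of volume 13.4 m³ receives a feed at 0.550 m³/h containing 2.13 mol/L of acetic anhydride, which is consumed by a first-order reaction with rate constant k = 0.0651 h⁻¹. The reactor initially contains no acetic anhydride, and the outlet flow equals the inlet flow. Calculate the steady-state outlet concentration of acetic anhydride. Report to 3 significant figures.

0.824 mol/L

Species balance: V dC/dt = Q C_in − Q C − k V C.
At steady state: 0 = Q C_in − (Q + kV) C_ss, so C_ss = Q C_in/(Q + kV).
C_ss = 0.550·2.13/(0.550 + 0.0651·13.4) = 1.1715/1.4223 = 0.82364 mol/L.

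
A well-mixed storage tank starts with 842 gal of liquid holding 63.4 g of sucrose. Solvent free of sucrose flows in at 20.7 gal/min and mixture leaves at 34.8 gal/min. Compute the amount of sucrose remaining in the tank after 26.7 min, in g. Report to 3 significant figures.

14.7 g

Total volume: dV/dt = Q_in − Q_out = -14.100 gal/min, so V(t) = 842 − 14.100 t and V(26.7) = 465.53 gal.
No sucrose enters, so dm/dt = −Q_out · (m/V).
Separate: dm/m = −Q_out dt/V(t) ⇒ ln(m/m₀) = −(Q_out/(Q_in−Q_out)) ln(V/V₀).
m = m₀ (V₀/V)^(Q_out/(Q_in−Q_out)) = 63.4 × (842/465.53)^(-2.4681) = 14.686 g.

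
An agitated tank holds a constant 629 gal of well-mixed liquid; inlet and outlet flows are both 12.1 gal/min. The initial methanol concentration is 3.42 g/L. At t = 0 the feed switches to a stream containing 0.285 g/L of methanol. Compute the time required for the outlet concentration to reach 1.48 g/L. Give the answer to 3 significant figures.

50.1 min

Accumulation = in − out for the solute gives V dC/dt = Q(C_in − C), so τ = V/Q = 51.983 min.
C(t) = C_in + (C₀ − C_in) e^(−t/τ). Set C = 1.48 and solve for t:
e^(−t/τ) = (C − C_in)/(C₀ − C_in) = (1.48 − 0.285)/(3.42 − 0.285) = 0.38118
t = −τ ln(…) = 51.983 × 0.96448 = 50.137 min.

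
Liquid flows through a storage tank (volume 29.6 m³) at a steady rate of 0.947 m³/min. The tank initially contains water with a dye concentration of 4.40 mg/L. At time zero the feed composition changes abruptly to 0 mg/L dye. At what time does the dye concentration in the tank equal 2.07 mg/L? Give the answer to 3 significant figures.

23.6 min

Species balance: V dC/dt = Q(C_in − C) ⇒ τ = V/Q = 31.257 min.
C(t) = C_in + (C₀ − C_in) e^(−t/τ). Set C = 2.07 and solve for t:
e^(−t/τ) = (C − C_in)/(C₀ − C_in) = (2.07 − 0)/(4.40 − 0) = 0.47045
t = −τ ln(…) = 31.257 × 0.75406 = 23.569 min.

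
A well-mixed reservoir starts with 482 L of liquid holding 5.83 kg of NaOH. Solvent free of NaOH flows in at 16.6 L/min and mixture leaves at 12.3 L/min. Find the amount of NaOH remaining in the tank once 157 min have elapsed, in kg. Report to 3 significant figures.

Let m(t) be the amount of NaOH. Volume: V(t) = V₀ + (Q_in − Q_out) t = 482 + 4.3000 t; V(157) = 1157.1 L.
Species balance (pure solvent in): dm/dt = −Q_out · m/V(t).
Separate: dm/m = −Q_out dt/V(t) ⇒ ln(m/m₀) = −(Q_out/(Q_in−Q_out)) ln(V/V₀).
m = m₀ (V₀/V)^(Q_out/(Q_in−Q_out)) = 5.83 × (482/1157.1)^(2.8605) = 0.47617 kg.

0.476 kg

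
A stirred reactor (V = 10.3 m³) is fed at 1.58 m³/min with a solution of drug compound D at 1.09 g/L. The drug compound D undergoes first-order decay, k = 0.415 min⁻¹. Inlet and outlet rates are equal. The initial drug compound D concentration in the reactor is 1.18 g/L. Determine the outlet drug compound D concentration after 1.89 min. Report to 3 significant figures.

V dC/dt = Q(C_in − C) − k V C.
This is linear with rate a = Q/V + k = 0.56840 min⁻¹.
C_ss = Q C_in/(Q + kV) = 0.29417 g/L; C(t) = C_ss + (C₀ − C_ss) e^(−a t).
C(1.89) = 0.29417 + (0.88583)·e^(−0.56840·1.89) = 0.29417 + (0.88583)·0.34155 = 0.59672 g/L.

0.597 g/L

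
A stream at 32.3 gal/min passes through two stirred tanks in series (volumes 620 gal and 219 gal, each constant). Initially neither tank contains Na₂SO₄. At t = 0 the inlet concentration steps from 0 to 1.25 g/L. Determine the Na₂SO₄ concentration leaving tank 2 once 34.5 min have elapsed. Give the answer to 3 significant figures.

0.934 g/L

Species balance on tank i: dCᵢ/dt = (Cᵢ₋₁ − Cᵢ)/τᵢ with τᵢ = Vᵢ/Q.
τ₁ = 620/32.3 = 19.195 min; τ₂ = 219/32.3 = 6.7802 min.
Solving the cascade with C₁(0)=C₂(0)=0 gives C₂(t) = C_in[1 − (τ₁ e^(−t/τ₁) − τ₂ e^(−t/τ₂))/(τ₁ − τ₂)].
At t = 34.5: e^(−t/τ₁) = 0.16574, e^(−t/τ₂) = 0.0061682.
C₂ = 1.25·[1 − (19.195·0.16574 − 6.7802·0.0061682)/(12.415)] = 1.25·0.74711 = 0.93389 g/L.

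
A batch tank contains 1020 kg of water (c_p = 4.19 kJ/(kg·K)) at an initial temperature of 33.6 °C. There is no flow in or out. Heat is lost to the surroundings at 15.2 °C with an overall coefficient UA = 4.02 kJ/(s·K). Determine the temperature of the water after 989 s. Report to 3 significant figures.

Energy balance: M c_p dT/dt = −UA(T − T_amb).
dT/dt = (T_ss − T)/τ with T_ss = T_amb = 15.200 °C, τ = M c_p/UA = 1020·4.19/4.02 = 1063.1 s.
This is linear first-order; T(t) = T_ss + (T₀ − T_ss) e^(−t/τ).
T(989) = 15.200 + (18.400)·0.39445 = 22.458 °C.

22.5 °C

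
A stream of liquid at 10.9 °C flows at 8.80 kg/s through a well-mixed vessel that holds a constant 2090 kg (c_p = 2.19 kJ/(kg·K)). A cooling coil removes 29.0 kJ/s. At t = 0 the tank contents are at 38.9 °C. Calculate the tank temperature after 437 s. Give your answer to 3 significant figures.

M c_p dT/dt = ṁ c_p (T_in − T) − Q̇.
τ = M/ṁ = 237.50 s; T_ss = T_in − Q̇/(ṁ c_p) = 10.9 − 29.0/(8.80·2.19) = 9.3952 °C.
Integrating: T(t) = T_ss + (T₀ − T_ss) e^(−t/τ).
T(437) = 9.3952 + (29.505)·e^(−437/237.50) = 9.3952 + (29.505)·0.15882 = 14.081 °C.

14.1 °C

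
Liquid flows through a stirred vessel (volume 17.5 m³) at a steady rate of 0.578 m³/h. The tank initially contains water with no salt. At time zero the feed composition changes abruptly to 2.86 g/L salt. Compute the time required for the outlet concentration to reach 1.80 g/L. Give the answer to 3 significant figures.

Mass balance on the solute (V constant): V dC/dt = Q(C_in − C), so τ = V/Q = 30.277 h.
C(t) = C_in + (C₀ − C_in) e^(−t/τ). Set C = 1.80 and solve for t:
e^(−t/τ) = (C − C_in)/(C₀ − C_in) = (1.80 − 2.86)/(0 − 2.86) = 0.37063
t = −τ ln(…) = 30.277 × 0.99255 = 30.051 h.

30.1 h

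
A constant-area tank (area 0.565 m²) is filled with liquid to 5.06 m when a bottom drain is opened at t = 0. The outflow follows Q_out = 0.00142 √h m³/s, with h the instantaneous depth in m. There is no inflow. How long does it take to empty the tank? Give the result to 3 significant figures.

1790 s

With no inflow, A dh/dt = −0.00142 √h.
Separate and integrate: 2(√h − √h₀) = −(0.00142/A) t.
Tank is empty when √h = 0: t_empty = 2A√h₀/0.00142.
t_empty = 2·0.565·√5.06/0.00142 = 1.1300·2.2494/0.00142 = 1790.1 s.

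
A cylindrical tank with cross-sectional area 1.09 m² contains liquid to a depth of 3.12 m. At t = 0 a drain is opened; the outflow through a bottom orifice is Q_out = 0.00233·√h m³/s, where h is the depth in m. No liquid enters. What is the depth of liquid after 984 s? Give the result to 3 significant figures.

Volume balance on the tank: A dh/dt = −0.00233 √h.
∫ h^(−1/2) dh = −(0.00233/A) ∫ dt, giving 2√h = 2√h₀ − (0.00233/A) t.
√h = √3.12 − 0.00233·984/(2·1.09) = 1.7664 − 1.0517 = 0.71465.
h = 0.71465² = 0.51072 m.

0.511 m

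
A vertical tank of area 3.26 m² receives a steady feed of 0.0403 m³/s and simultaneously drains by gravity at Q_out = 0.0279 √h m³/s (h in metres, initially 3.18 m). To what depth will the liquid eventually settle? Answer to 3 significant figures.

A dh/dt = Q_in − 0.0279 √h. Steady state requires inflow = outflow:
Q_in = 0.0279 √h_ss ⇒ √h_ss = 0.0403/0.0279 = 1.4444.
h_ss = 1.4444² = 2.0864 m. (Since h₀ = 3.18 m > h_ss, the level will fall toward this value.)

2.09 m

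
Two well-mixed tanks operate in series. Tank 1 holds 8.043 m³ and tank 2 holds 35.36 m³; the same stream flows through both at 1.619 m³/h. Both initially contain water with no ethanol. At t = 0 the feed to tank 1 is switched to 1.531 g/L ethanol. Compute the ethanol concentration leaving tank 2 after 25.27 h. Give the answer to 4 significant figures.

Each tank obeys Vᵢ dCᵢ/dt = Q(Cᵢ₋₁ − Cᵢ), so τᵢ = Vᵢ/Q.
τ₁ = 8.043/1.619 = 4.96788 h; τ₂ = 35.36/1.619 = 21.8406 h.
Tank 1: C₁ = C_in(1 − e^(−t/τ₁)). Tank 2 (τ₁ ≠ τ₂): C₂ = C_in[1 − (τ₁ e^(−t/τ₁) − τ₂ e^(−t/τ₂))/(τ₁ − τ₂)].
At t = 25.27: e^(−t/τ₁) = 0.00617853, e^(−t/τ₂) = 0.314423.
C₂ = 1.531·[1 − (4.96788·0.00617853 − 21.8406·0.314423)/(-16.8728)] = 1.531·0.594820 = 0.910670 g/L.

0.9107 g/L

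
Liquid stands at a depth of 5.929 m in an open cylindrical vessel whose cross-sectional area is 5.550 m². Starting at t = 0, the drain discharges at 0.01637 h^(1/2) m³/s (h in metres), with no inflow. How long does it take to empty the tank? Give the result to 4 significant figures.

1651 s

With no inflow, A dh/dt = −0.01637 √h.
Separate and integrate: 2(√h − √h₀) = −(0.01637/A) t.
Tank is empty when √h = 0: t_empty = 2A√h₀/0.01637.
t_empty = 2·5.550·√5.929/0.01637 = 11.1000·2.43495/0.01637 = 1651.07 s.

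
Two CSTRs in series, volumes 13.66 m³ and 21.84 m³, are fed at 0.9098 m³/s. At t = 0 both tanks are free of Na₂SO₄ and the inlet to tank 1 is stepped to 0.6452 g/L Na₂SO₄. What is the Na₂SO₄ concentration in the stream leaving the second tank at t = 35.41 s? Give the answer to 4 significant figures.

Time constants: τᵢ = Vᵢ/Q for each well-mixed tank.
τ₁ = 13.66/0.9098 = 15.0143 s; τ₂ = 21.84/0.9098 = 24.0053 s.
Solving the cascade with C₁(0)=C₂(0)=0 gives C₂(t) = C_in[1 − (τ₁ e^(−t/τ₁) − τ₂ e^(−t/τ₂))/(τ₁ − τ₂)].
At t = 35.41: e^(−t/τ₁) = 0.0945695, e^(−t/τ₂) = 0.228758.
C₂ = 0.6452·[1 − (15.0143·0.0945695 − 24.0053·0.228758)/(-8.99099)] = 0.6452·0.547158 = 0.353026 g/L.

0.3530 g/L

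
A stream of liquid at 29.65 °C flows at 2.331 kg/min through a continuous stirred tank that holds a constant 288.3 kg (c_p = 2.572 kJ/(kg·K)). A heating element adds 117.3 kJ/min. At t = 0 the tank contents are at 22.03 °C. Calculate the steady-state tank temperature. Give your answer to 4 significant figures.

49.22 °C

M c_p dT/dt = ṁ c_p (T_in − T) + Q̇.
At steady state dT/dt = 0 ⇒ T_ss = T_in + Q̇/(ṁ c_p) = 29.65 + 117.3/(2.331·2.572) = 49.2152 °C.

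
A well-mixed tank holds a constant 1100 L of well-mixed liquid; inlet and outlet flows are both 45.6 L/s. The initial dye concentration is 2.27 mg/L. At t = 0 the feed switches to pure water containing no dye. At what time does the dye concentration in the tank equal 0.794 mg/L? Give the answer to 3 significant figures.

25.3 s

Species balance: V dC/dt = Q(C_in − C) ⇒ τ = V/Q = 24.123 s.
C(t) = C_in + (C₀ − C_in) e^(−t/τ). Set C = 0.794 and solve for t:
e^(−t/τ) = (C − C_in)/(C₀ − C_in) = (0.794 − 0)/(2.27 − 0) = 0.34978
t = −τ ln(…) = 24.123 × 1.0505 = 25.340 s.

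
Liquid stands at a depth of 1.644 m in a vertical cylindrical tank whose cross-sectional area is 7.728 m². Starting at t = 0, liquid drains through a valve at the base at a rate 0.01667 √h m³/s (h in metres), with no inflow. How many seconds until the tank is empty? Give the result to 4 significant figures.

1189 s

With no inflow, A dh/dt = −0.01667 √h.
∫ h^(−1/2) dh = −(0.01667/A) ∫ dt, giving 2√h = 2√h₀ − (0.01667/A) t.
Set h = 0: 2√h₀ = (0.01667/A) t_empty ⇒ t_empty = 2A√h₀/0.01667.
t_empty = 2·7.728·√1.644/0.01667 = 15.4560·1.28219/0.01667 = 1188.81 s.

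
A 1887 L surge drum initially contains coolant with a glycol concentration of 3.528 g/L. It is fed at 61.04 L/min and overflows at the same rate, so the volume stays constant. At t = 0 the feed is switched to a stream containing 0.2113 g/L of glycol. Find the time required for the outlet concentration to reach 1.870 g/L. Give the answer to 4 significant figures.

Transient balance on the dissolved component: V dC/dt = Q(C_in − C), so τ = V/Q = 30.9142 min.
C(t) = C_in + (C₀ − C_in) e^(−t/τ). Set C = 1.870 and solve for t:
e^(−t/τ) = (C − C_in)/(C₀ − C_in) = (1.870 − 0.2113)/(3.528 − 0.2113) = 0.500106
t = −τ ln(…) = 30.9142 × 0.692936 = 21.4215 min.

21.42 min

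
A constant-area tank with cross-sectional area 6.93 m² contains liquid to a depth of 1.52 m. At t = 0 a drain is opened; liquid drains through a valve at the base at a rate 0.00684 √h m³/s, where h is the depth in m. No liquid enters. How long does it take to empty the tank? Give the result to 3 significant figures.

2500 s

With no inflow, A dh/dt = −0.00684 √h.
Separate and integrate: 2(√h − √h₀) = −(0.00684/A) t.
Tank is empty when √h = 0: t_empty = 2A√h₀/0.00684.
t_empty = 2·6.93·√1.52/0.00684 = 13.860·1.2329/0.00684 = 2498.2 s.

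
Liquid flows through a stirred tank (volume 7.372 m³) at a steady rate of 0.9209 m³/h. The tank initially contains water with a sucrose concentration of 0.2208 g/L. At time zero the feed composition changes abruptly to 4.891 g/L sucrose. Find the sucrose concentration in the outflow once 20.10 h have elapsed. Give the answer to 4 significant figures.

4.512 g/L

Species balance on the tank: V dC/dt = Q(C_in − C).
Rewrite as dC/dt + C/τ = C_in/τ, τ = V/Q = 8.00521 h.
Integrating: C(t) = C_in + (C₀ − C_in) e^(−t/τ).
C(20.10) = 4.891 + (0.2208 − 4.891)·e^(−20.10/8.00521) = 4.891 + (-4.67020)·0.0811980 = 4.51179 g/L.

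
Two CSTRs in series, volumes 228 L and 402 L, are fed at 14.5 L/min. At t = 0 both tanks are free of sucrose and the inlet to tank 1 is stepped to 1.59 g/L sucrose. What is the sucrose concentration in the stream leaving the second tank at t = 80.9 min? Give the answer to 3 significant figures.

1.40 g/L

Time constants: τᵢ = Vᵢ/Q for each well-mixed tank.
τ₁ = 228/14.5 = 15.724 min; τ₂ = 402/14.5 = 27.724 min.
Solving the cascade with C₁(0)=C₂(0)=0 gives C₂(t) = C_in[1 − (τ₁ e^(−t/τ₁) − τ₂ e^(−t/τ₂))/(τ₁ − τ₂)].
At t = 80.9: e^(−t/τ₁) = 0.0058287, e^(−t/τ₂) = 0.054040.
C₂ = 1.59·[1 − (15.724·0.0058287 − 27.724·0.054040)/(-12.000)] = 1.59·0.88279 = 1.4036 g/L.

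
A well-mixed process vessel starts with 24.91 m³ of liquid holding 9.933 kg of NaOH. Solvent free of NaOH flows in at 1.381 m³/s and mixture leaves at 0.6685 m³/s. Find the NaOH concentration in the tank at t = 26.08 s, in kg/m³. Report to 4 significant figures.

Total volume: dV/dt = Q_in − Q_out = 0.712500 m³/s, so V(t) = 24.91 + 0.712500 t and V(26.08) = 43.4920 m³.
Species balance (pure solvent in): dm/dt = −Q_out · m/V(t).
Separate: dm/m = −Q_out dt/V(t) ⇒ ln(m/m₀) = −(Q_out/(Q_in−Q_out)) ln(V/V₀).
m = m₀ (V₀/V)^(Q_out/(Q_in−Q_out)) = 9.933 × (24.91/43.4920)^(0.938246) = 5.88832 kg.
C = m/V = 5.88832/43.4920 = 0.135389 kg/m³.

0.1354 kg/m³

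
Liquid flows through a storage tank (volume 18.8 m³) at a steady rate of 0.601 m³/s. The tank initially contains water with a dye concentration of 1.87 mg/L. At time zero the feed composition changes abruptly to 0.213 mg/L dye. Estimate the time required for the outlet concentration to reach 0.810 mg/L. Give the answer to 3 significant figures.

Mass balance on the solute (V constant): V dC/dt = Q(C_in − C), so τ = V/Q = 31.281 s.
C(t) = C_in + (C₀ − C_in) e^(−t/τ). Set C = 0.810 and solve for t:
e^(−t/τ) = (C − C_in)/(C₀ − C_in) = (0.810 − 0.213)/(1.87 − 0.213) = 0.36029
t = −τ ln(…) = 31.281 × 1.0208 = 31.933 s.

31.9 s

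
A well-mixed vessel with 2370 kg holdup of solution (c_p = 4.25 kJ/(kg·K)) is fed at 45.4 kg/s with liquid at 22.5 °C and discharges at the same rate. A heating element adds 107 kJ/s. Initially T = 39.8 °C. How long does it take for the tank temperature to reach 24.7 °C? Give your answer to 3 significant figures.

M c_p dT/dt = ṁ c_p (T_in − T) + Q̇.
τ = M/ṁ = 52.203 s; T_ss = T_in + Q̇/(ṁ c_p) = 23.055 °C.
T(t) = T_ss + (T₀ − T_ss) e^(−t/τ). Set T = 24.7:
e^(−t/τ) = (24.7 − 23.055)/(39.8 − 23.055) = 0.098263
t = −52.203 · ln(0.098263) = 121.12 s.

121 s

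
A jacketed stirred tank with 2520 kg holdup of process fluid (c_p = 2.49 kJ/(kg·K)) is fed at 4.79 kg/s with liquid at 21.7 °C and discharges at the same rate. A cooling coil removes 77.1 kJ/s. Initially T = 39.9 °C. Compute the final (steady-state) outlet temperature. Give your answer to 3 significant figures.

15.2 °C

M c_p dT/dt = ṁ c_p (T_in − T) − Q̇.
At steady state dT/dt = 0 ⇒ T_ss = T_in − Q̇/(ṁ c_p) = 21.7 − 77.1/(4.79·2.49) = 15.236 °C.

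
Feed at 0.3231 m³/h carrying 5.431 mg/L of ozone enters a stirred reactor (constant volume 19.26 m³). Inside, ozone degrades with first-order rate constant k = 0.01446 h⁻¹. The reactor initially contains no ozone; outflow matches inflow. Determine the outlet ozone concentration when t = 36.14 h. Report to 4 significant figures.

Accumulation = in − out − consumed: V dC/dt = Q C_in − Q C − k V C.
dC/dt = (Q/V) C_in − (Q/V + k) C; effective rate a = Q/V + k = 0.0167757 + 0.01446 = 0.0312357 h⁻¹.
C_ss = Q C_in/(Q + kV) = 2.91682 mg/L; C(t) = C_ss + (C₀ − C_ss) e^(−a t).
C(36.14) = 2.91682 + (-2.91682)·e^(−0.0312357·36.14) = 2.91682 + (-2.91682)·0.323402 = 1.97351 mg/L.

1.974 mg/L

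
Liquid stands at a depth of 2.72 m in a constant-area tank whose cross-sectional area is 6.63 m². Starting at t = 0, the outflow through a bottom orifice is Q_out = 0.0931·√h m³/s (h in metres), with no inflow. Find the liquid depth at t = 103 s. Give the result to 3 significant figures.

A dh/dt = −Q_out = −0.0931 √h.
This is separable: 2 d(√h)/dt = −0.0931/A, so √h = √h₀ − (0.0931/(2A)) t.
√h = √2.72 − 0.0931·103/(2·6.63) = 1.6492 − 0.72317 = 0.92607.
h = 0.92607² = 0.85760 m.

0.858 m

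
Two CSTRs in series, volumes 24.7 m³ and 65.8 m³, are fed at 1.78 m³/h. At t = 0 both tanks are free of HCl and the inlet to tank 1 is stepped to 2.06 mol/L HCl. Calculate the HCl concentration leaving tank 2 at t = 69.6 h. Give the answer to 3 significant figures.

Each tank obeys Vᵢ dCᵢ/dt = Q(Cᵢ₋₁ − Cᵢ), so τᵢ = Vᵢ/Q.
τ₁ = 24.7/1.78 = 13.876 h; τ₂ = 65.8/1.78 = 36.966 h.
Solving the cascade with C₁(0)=C₂(0)=0 gives C₂(t) = C_in[1 − (τ₁ e^(−t/τ₁) − τ₂ e^(−t/τ₂))/(τ₁ − τ₂)].
At t = 69.6: e^(−t/τ₁) = 0.0066329, e^(−t/τ₂) = 0.15216.
C₂ = 2.06·[1 − (13.876·0.0066329 − 36.966·0.15216)/(-23.090)] = 2.06·0.76038 = 1.5664 mol/L.

1.57 mol/L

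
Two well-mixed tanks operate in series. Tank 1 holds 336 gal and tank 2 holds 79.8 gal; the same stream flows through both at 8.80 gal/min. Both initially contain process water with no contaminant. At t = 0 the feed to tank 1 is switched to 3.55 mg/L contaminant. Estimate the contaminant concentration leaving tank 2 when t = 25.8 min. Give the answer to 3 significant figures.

Each tank obeys Vᵢ dCᵢ/dt = Q(Cᵢ₋₁ − Cᵢ), so τᵢ = Vᵢ/Q.
τ₁ = 336/8.80 = 38.182 min; τ₂ = 79.8/8.80 = 9.0682 min.
Tank 1: C₁ = C_in(1 − e^(−t/τ₁)). Tank 2 (τ₁ ≠ τ₂): C₂ = C_in[1 − (τ₁ e^(−t/τ₁) − τ₂ e^(−t/τ₂))/(τ₁ − τ₂)].
At t = 25.8: e^(−t/τ₁) = 0.50879, e^(−t/τ₂) = 0.058128.
C₂ = 3.55·[1 − (38.182·0.50879 − 9.0682·0.058128)/(29.114)] = 3.55·0.35084 = 1.2455 mg/L.

1.25 mg/L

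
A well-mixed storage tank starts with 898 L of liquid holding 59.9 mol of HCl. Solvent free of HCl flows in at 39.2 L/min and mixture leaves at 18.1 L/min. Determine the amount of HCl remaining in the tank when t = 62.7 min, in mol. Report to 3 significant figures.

27.5 mol

Let m(t) be the amount of HCl. Volume: V(t) = V₀ + (Q_in − Q_out) t = 898 + 21.100 t; V(62.7) = 2221.0 L.
No HCl enters, so dm/dt = −Q_out · (m/V).
Separate: dm/m = −Q_out dt/V(t) ⇒ ln(m/m₀) = −(Q_out/(Q_in−Q_out)) ln(V/V₀).
m = m₀ (V₀/V)^(Q_out/(Q_in−Q_out)) = 59.9 × (898/2221.0)^(0.85782) = 27.547 mol.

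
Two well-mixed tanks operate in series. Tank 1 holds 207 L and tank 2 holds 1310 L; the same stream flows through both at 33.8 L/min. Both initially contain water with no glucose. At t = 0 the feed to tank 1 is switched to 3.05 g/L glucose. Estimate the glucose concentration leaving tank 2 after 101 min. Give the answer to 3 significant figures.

Each tank obeys Vᵢ dCᵢ/dt = Q(Cᵢ₋₁ − Cᵢ), so τᵢ = Vᵢ/Q.
τ₁ = 207/33.8 = 6.1243 min; τ₂ = 1310/33.8 = 38.757 min.
Solving the cascade with C₁(0)=C₂(0)=0 gives C₂(t) = C_in[1 − (τ₁ e^(−t/τ₁) − τ₂ e^(−t/τ₂))/(τ₁ − τ₂)].
At t = 101: e^(−t/τ₁) = 6.8819e-08, e^(−t/τ₂) = 0.073833.
C₂ = 3.05·[1 − (6.1243·6.8819e-08 − 38.757·0.073833)/(-32.633)] = 3.05·0.91231 = 2.7825 g/L.

2.78 g/L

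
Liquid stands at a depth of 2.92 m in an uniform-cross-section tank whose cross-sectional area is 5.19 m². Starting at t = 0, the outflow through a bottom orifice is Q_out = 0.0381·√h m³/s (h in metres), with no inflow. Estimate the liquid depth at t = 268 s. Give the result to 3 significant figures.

Accumulation of liquid (constant cross-section A): A dh/dt = −0.0381 √h.
∫ h^(−1/2) dh = −(0.0381/A) ∫ dt, giving 2√h = 2√h₀ − (0.0381/A) t.
√h = √2.92 − 0.0381·268/(2·5.19) = 1.7088 − 0.98370 = 0.72510.
h = 0.72510² = 0.52577 m.

0.526 m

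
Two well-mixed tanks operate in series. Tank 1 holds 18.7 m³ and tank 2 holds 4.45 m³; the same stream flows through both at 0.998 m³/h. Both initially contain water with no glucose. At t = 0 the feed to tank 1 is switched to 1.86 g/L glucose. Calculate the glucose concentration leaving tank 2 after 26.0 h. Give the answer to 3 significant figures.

Species balance on tank i: dCᵢ/dt = (Cᵢ₋₁ − Cᵢ)/τᵢ with τᵢ = Vᵢ/Q.
τ₁ = 18.7/0.998 = 18.737 h; τ₂ = 4.45/0.998 = 4.4589 h.
Tank 1: C₁ = C_in(1 − e^(−t/τ₁)). Tank 2 (τ₁ ≠ τ₂): C₂ = C_in[1 − (τ₁ e^(−t/τ₁) − τ₂ e^(−t/τ₂))/(τ₁ − τ₂)].
At t = 26.0: e^(−t/τ₁) = 0.24968, e^(−t/τ₂) = 0.0029351.
C₂ = 1.86·[1 − (18.737·0.24968 − 4.4589·0.0029351)/(14.279)] = 1.86·0.67327 = 1.2523 g/L.

1.25 g/L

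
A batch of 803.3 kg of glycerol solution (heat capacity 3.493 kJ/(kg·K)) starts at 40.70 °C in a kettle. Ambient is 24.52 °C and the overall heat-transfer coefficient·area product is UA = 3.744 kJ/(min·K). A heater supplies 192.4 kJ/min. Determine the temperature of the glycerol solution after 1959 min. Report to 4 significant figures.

73.33 °C

Energy balance: M c_p dT/dt = −UA(T − T_amb) + Q̇.
dT/dt = (T_ss − T)/τ with T_ss = T_amb + Q̇/UA = 24.52 + 192.4/3.744 = 75.9089 °C, τ = M c_p/UA = 803.3·3.493/3.744 = 749.446 min.
This is linear first-order; T(t) = T_ss + (T₀ − T_ss) e^(−t/τ).
T(1959) = 75.9089 + (-35.2089)·0.0732461 = 73.3300 °C.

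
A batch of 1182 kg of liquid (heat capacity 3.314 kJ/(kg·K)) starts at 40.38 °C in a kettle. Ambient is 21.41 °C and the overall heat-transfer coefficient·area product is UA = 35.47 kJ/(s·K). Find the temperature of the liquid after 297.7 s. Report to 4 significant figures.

M c_p dT/dt = −UA(T − T_amb).
dT/dt = (T_ss − T)/τ with T_ss = T_amb = 21.4100 °C, τ = M c_p/UA = 1182·3.314/35.47 = 110.436 s.
T approaches T_ss exponentially: T(t) = T_ss + (T₀ − T_ss) e^(−t/τ).
T(297.7) = 21.4100 + (18.9700)·0.0674958 = 22.6904 °C.

22.69 °C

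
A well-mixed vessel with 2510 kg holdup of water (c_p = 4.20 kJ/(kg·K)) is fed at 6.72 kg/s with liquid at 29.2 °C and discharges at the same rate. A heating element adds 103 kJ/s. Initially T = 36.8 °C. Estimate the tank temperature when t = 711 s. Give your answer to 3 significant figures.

33.4 °C

M c_p dT/dt = ṁ c_p (T_in − T) + Q̇.
Rearrange: dT/dt = (T_ss − T)/τ with τ = M/ṁ = 373.51 s and T_ss = T_in + Q̇/(ṁ c_p) = 32.849 °C.
This is linear first-order; T(t) = T_ss + (T₀ − T_ss) e^(−t/τ).
T(711) = 32.849 + (3.9506)·e^(−711/373.51) = 32.849 + (3.9506)·0.14904 = 33.438 °C.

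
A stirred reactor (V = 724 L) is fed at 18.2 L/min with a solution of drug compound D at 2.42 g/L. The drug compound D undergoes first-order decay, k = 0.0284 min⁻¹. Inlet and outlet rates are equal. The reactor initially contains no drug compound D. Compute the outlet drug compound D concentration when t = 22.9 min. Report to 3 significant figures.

0.803 g/L

Species balance: V dC/dt = Q C_in − Q C − k V C.
dC/dt = (Q/V) C_in − (Q/V + k) C; effective rate a = Q/V + k = 0.025138 + 0.0284 = 0.053538 min⁻¹.
C_ss = Q C_in/(Q + kV) = 1.1363 g/L; C(t) = C_ss + (C₀ − C_ss) e^(−a t).
C(22.9) = 1.1363 + (-1.1363)·e^(−0.053538·22.9) = 1.1363 + (-1.1363)·0.29346 = 0.80283 g/L.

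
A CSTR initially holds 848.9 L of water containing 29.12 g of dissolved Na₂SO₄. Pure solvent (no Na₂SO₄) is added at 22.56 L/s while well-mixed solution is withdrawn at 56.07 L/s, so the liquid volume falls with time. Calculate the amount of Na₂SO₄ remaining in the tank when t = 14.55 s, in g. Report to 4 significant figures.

6.974 g

Total volume: dV/dt = Q_in − Q_out = -33.5100 L/s, so V(t) = 848.9 − 33.5100 t and V(14.55) = 361.329 L.
Solute balance: dm/dt = 0 − Q_out C = −Q_out m/V(t).
dm/m = −Q_out dt/(V₀ − 33.5100 t); integrating gives ln(m/m₀) = −(Q_out/(Q_in−Q_out)) ln(V/V₀).
m = m₀ (V₀/V)^(Q_out/(Q_in−Q_out)) = 29.12 × (848.9/361.329)^(-1.67323) = 6.97430 g.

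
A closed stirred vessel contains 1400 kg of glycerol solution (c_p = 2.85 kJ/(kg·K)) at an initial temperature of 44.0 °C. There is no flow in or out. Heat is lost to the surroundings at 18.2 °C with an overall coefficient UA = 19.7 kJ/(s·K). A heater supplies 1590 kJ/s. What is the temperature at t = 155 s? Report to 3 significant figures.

73.4 °C

M c_p dT/dt = −UA(T − T_amb) + Q̇.
dT/dt = (T_ss − T)/τ with T_ss = T_amb + Q̇/UA = 18.2 + 1590/19.7 = 98.911 °C, τ = M c_p/UA = 1400·2.85/19.7 = 202.54 s.
Solution: T(t) = T_ss + (T₀ − T_ss) e^(−t/τ).
T(155) = 98.911 + (-54.911)·0.46520 = 73.366 °C.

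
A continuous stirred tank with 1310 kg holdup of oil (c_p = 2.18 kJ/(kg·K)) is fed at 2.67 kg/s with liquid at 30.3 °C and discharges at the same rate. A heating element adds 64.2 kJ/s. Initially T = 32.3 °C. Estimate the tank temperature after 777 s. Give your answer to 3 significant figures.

39.5 °C

M c_p dT/dt = ṁ c_p (T_in − T) + Q̇.
τ = M/ṁ = 490.64 s; T_ss = T_in + Q̇/(ṁ c_p) = 30.3 + 64.2/(2.67·2.18) = 41.330 °C.
This is linear first-order; T(t) = T_ss + (T₀ − T_ss) e^(−t/τ).
T(777) = 41.330 + (-9.0298)·e^(−777/490.64) = 41.330 + (-9.0298)·0.20522 = 39.477 °C.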